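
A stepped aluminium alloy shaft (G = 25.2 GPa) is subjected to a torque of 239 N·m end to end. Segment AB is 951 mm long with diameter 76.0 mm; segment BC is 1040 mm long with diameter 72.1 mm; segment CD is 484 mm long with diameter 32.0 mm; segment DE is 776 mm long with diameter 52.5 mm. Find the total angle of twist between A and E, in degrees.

3.49°

J_AB = π(0.0760)⁴/32 = 3.28×10^-6 m⁴; J_BC = π(0.0721)⁴/32 = 2.65×10^-6 m⁴; J_CD = π(0.0320)⁴/32 = 1.03×10^-7 m⁴; J_DE = π(0.0525)⁴/32 = 7.46×10^-7 m⁴.
θ = (T/G)·Σ L_i/J_i = (239.0/25.2×10⁹)·(0.951/3.28×10^-6 + 1.04/2.65×10^-6 + 0.484/1.03×10^-7 + 0.776/7.46×10^-7) = 0.06093 rad.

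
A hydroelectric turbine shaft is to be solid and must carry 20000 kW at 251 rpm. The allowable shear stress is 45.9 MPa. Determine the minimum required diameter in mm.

439 mm

ω = 2π·251/60 = 26.28 rad/s, so T = P/ω = 20000×10³ / 26.28 = 760900 N·m.
For a solid shaft τ_max = 16T/(πd³), so d = (16T/(π τ_allow))^(1/3) = (16·760900/(π·4.59×10^7))^(1/3) = 0.4387 m.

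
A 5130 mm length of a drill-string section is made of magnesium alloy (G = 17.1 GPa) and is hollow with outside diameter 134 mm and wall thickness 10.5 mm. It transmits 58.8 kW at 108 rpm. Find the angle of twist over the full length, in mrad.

ω = 2π·108/60 = 11.31 rad/s, so T = P/ω = 58.8×10³ / 11.31 = 5199 N·m.
J = π(d_o⁴ − d_i⁴)/32 = π(0.134⁴ − 0.113⁴)/32 = 1.565×10^-5 m⁴.
θ = T·L/(G·J) = 5199 × 5.13 / (17.1×10⁹ × 1.565×10^-5) = 0.09969 rad.

99.7 mrad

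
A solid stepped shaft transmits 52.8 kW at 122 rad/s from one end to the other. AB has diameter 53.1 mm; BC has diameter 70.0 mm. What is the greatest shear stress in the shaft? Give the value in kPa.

14700 kPa

ω = 122 rad/s, so T = P/ω = 52.8×10³ / 122.0 = 432.8 N·m.
Under the same torque, τ_max = 16T/(πd³) is largest where d is smallest — segment AB (d = 53.1 mm).
τ_max = 16·432.8/(π·(0.0531)³) = 1.472×10^7 Pa.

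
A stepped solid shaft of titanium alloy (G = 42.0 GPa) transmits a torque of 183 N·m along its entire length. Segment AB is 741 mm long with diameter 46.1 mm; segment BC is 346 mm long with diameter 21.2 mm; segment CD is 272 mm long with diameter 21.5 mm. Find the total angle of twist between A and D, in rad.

J_AB = π(0.0461)⁴/32 = 4.43×10^-7 m⁴; J_BC = π(0.0212)⁴/32 = 1.98×10^-8 m⁴; J_CD = π(0.0215)⁴/32 = 2.10×10^-8 m⁴.
θ = (T/G)·Σ L_i/J_i = (183.0/42.0×10⁹)·(0.741/4.43×10^-7 + 0.346/1.98×10^-8 + 0.272/2.10×10^-8) = 0.1398 rad.

0.140 rad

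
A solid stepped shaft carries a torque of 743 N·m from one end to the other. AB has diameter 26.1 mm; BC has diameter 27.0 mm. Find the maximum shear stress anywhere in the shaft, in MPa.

Under the same torque, τ_max = 16T/(πd³) is largest where d is smallest — segment AB (d = 26.1 mm).
τ_max = 16·743.0/(π·(0.0261)³) = 2.128×10^8 Pa.

213 MPa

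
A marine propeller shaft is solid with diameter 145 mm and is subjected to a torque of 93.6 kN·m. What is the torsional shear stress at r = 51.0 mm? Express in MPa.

J = πd⁴/32 = π(0.145)⁴/32 = 4.340×10^-5 m⁴.
Shear stress varies linearly with radius: τ = T·r/J = 93600 × 0.0510 / 4.340×10^-5 = 1.100×10^8 Pa.

110 MPa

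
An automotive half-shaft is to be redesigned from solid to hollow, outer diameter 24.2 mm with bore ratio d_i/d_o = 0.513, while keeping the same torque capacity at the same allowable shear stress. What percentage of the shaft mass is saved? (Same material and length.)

Equal τ_max and T ⇒ the solid shaft needs d_s³ = d_o³(1−k⁴), so d_s = 24.2·(1−0.513⁴)^(1/3) = 23.63 mm.
Area ratio A_h/A_s = d_o²(1−k²)/d_s² = (1−k²)/(1−k⁴)^(2/3) = 0.7729.
Mass saving = 1 − 0.7729 = 22.7 %.

22.7 %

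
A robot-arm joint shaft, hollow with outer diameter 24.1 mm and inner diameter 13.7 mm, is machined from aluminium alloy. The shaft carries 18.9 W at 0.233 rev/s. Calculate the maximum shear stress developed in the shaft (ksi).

ω = 2π·0.233 = 1.464 rad/s, so T = P/ω = 18.9 / 1.464 = 12.91 N·m.
J = π(d_o⁴ − d_i⁴)/32 = π(0.0241⁴ − 0.0137⁴)/32 = 2.966×10^-8 m⁴.
τ_max = T·r/J = 12.91 × 0.0120 / 2.966×10^-8 = 5.245×10^6 Pa.

0.761 ksi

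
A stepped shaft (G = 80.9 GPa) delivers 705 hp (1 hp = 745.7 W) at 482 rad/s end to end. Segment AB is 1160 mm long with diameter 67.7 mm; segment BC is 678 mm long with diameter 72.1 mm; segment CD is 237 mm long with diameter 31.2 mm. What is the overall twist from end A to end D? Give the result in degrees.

ω = 482 rad/s, so T = P/ω = 705×745.7 / 482.0 = 1091 N·m.
J_AB = π(0.0677)⁴/32 = 2.06×10^-6 m⁴; J_BC = π(0.0721)⁴/32 = 2.65×10^-6 m⁴; J_CD = π(0.0312)⁴/32 = 9.30×10^-8 m⁴.
θ = (T/G)·Σ L_i/J_i = (1091/80.9×10⁹)·(1.16/2.06×10^-6 + 0.678/2.65×10^-6 + 0.237/9.30×10^-8) = 0.04538 rad.

2.60°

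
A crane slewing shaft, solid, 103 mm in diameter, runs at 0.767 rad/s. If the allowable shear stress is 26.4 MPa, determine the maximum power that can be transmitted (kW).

4.34 kW

J = πd⁴/32 = π(0.103)⁴/32 = 1.105×10^-5 m⁴.
T_max = τ_allow·J/r = 2.64×10^7 × 1.105×10^-5 / 0.0515 = 5664 N·m.
ω = 0.767 rad/s, so P_max = T_max·ω = 4345 W.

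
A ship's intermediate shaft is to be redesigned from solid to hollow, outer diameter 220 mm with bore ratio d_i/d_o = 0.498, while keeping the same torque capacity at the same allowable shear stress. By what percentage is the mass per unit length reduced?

Equal τ_max and T ⇒ the solid shaft needs d_s³ = d_o³(1−k⁴), so d_s = 220·(1−0.498⁴)^(1/3) = 215.4 mm.
Area ratio A_h/A_s = d_o²(1−k²)/d_s² = (1−k²)/(1−k⁴)^(2/3) = 0.7845.
Mass saving = 1 − 0.7845 = 21.5 %.

21.5 %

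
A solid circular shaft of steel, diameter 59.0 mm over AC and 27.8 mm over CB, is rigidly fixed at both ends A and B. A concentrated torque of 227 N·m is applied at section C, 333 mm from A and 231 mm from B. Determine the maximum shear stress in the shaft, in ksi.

0.762 ksi

Compatibility: T_A·a/J_AC = T_B·b/J_CB with T_A + T_B = T₀.
J_AC = 1.19×10^-6 m⁴, J_CB = 5.86×10^-8 m⁴, so T_A = T₀·(J_AC/a)/((J_AC/a)+(J_CB/b)) = 211.9 N·m, T_B = 15.06 N·m.
τ in each portion: τ_AC = 5.26×10^6 Pa, τ_CB = 3.57×10^6 Pa; maximum is in AC.
τ_max = T_AC·r/J = 211.9·0.0295/1.19×10^-6 = 5.256×10^6 Pa.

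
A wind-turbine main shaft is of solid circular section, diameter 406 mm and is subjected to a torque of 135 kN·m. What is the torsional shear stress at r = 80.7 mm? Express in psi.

592 psi

J = πd⁴/32 = π(0.406)⁴/32 = 2.667×10^-3 m⁴.
Shear stress varies linearly with radius: τ = T·r/J = 135000 × 0.0807 / 2.667×10^-3 = 4.084×10^6 Pa.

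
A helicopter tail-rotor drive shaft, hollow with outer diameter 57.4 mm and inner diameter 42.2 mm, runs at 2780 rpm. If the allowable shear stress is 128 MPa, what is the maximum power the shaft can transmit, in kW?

J = π(d_o⁴ − d_i⁴)/32 = π(0.0574⁴ − 0.0422⁴)/32 = 7.544×10^-7 m⁴.
T_max = τ_allow·J/r = 1.28×10^8 × 7.544×10^-7 / 0.0287 = 3364 N·m.
ω = 2π·2780/60 = 291.1 rad/s, so P_max = T_max·ω = 9.795×10^5 W.

979 kW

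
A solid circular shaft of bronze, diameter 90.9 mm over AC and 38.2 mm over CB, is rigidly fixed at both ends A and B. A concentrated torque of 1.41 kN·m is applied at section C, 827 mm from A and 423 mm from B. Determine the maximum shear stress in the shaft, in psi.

Compatibility: T_A·a/J_AC = T_B·b/J_CB with T_A + T_B = T₀.
J_AC = 6.70×10^-6 m⁴, J_CB = 2.09×10^-7 m⁴, so T_A = T₀·(J_AC/a)/((J_AC/a)+(J_CB/b)) = 1329 N·m, T_B = 81.04 N·m.
τ in each portion: τ_AC = 9.01×10^6 Pa, τ_CB = 7.40×10^6 Pa; maximum is in AC.
τ_max = T_AC·r/J = 1329·0.0455/6.70×10^-6 = 9.011×10^6 Pa.

1310 psi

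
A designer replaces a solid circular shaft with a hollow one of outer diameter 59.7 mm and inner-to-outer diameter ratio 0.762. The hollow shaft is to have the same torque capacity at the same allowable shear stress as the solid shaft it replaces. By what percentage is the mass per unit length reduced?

Equal τ_max and T ⇒ the solid shaft needs d_s³ = d_o³(1−k⁴), so d_s = 59.7·(1−0.762⁴)^(1/3) = 52.05 mm.
Area ratio A_h/A_s = d_o²(1−k²)/d_s² = (1−k²)/(1−k⁴)^(2/3) = 0.5516.
Mass saving = 1 − 0.5516 = 44.8 %.

44.8 %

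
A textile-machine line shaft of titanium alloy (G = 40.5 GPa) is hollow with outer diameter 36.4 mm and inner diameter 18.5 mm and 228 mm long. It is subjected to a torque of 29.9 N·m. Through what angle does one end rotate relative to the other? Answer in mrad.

J = π(d_o⁴ − d_i⁴)/32 = π(0.0364⁴ − 0.0185⁴)/32 = 1.608×10^-7 m⁴.
θ = T·L/(G·J) = 29.90 × 0.228 / (40.5×10⁹ × 1.608×10^-7) = 1.046×10^-3 rad.

1.05 mrad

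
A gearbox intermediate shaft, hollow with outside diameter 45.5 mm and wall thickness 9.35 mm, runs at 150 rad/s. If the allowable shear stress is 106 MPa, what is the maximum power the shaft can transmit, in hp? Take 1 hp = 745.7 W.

347 hp

J = π(d_o⁴ − d_i⁴)/32 = π(0.0455⁴ − 0.0268⁴)/32 = 3.701×10^-7 m⁴.
T_max = τ_allow·J/r = 1.06×10^8 × 3.701×10^-7 / 0.0227 = 1725 N·m.
ω = 150 rad/s, so P_max = T_max·ω = 2.587×10^5 W.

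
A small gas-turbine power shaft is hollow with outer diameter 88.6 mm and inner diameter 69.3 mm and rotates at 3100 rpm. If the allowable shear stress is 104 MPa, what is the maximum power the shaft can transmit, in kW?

J = π(d_o⁴ − d_i⁴)/32 = π(0.0886⁴ − 0.0693⁴)/32 = 3.785×10^-6 m⁴.
T_max = τ_allow·J/r = 1.04×10^8 × 3.785×10^-6 / 0.0443 = 8887 N·m.
ω = 2π·3100/60 = 324.6 rad/s, so P_max = T_max·ω = 2.885×10^6 W.

2880 kW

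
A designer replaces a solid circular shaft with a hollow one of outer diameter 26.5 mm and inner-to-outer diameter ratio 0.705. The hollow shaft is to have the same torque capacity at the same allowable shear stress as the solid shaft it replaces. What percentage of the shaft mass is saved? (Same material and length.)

Equal τ_max and T ⇒ the solid shaft needs d_s³ = d_o³(1−k⁴), so d_s = 26.5·(1−0.705⁴)^(1/3) = 24.11 mm.
Area ratio A_h/A_s = d_o²(1−k²)/d_s² = (1−k²)/(1−k⁴)^(2/3) = 0.6077.
Mass saving = 1 − 0.6077 = 39.2 %.

39.2 %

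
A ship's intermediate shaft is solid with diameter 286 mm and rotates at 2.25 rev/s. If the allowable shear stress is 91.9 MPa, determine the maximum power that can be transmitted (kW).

J = πd⁴/32 = π(0.286)⁴/32 = 6.568×10^-4 m⁴.
T_max = τ_allow·J/r = 9.19×10^7 × 6.568×10^-4 / 0.143 = 422100 N·m.
ω = 2π·2.25 = 14.14 rad/s, so P_max = T_max·ω = 5.968×10^6 W.

5970 kW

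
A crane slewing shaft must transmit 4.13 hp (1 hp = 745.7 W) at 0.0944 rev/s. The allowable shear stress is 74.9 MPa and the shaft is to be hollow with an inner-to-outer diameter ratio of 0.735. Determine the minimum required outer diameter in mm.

79.3 mm

ω = 2π·0.0944 = 0.5931 rad/s, so T = P/ω = 4.13×745.7 / 0.5931 = 5192 N·m.
For a hollow shaft with d_i/d_o = 0.735: τ_max = 16T/(π d_o³ (1−k⁴)), so d_o = [16T/(π τ_allow (1−k⁴))]^(1/3) = [16·5192/(π·7.49×10^7·0.7082)]^(1/3) = 0.07929 m.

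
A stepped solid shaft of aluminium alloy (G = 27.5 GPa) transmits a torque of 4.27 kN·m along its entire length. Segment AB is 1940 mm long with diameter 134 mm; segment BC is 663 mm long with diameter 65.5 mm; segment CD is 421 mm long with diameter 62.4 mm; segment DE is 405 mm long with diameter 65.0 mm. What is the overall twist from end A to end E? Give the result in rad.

0.146 rad

J_AB = π(0.134)⁴/32 = 3.17×10^-5 m⁴; J_BC = π(0.0655)⁴/32 = 1.81×10^-6 m⁴; J_CD = π(0.0624)⁴/32 = 1.49×10^-6 m⁴; J_DE = π(0.0650)⁴/32 = 1.75×10^-6 m⁴.
θ = (T/G)·Σ L_i/J_i = (4270/27.5×10⁹)·(1.94/3.17×10^-5 + 0.663/1.81×10^-6 + 0.421/1.49×10^-6 + 0.405/1.75×10^-6) = 0.1463 rad.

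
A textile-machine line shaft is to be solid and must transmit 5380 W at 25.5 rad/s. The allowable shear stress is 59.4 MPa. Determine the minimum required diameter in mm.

26.3 mm

ω = 25.5 rad/s, so T = P/ω = 5380 / 25.50 = 211.0 N·m.
For a solid shaft τ_max = 16T/(πd³), so d = (16T/(π τ_allow))^(1/3) = (16·211.0/(π·5.94×10^7))^(1/3) = 0.02625 m.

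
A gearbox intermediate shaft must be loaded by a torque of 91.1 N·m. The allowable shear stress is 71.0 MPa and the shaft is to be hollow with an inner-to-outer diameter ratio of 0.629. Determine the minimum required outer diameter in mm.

For a hollow shaft with d_i/d_o = 0.629: τ_max = 16T/(π d_o³ (1−k⁴)), so d_o = [16T/(π τ_allow (1−k⁴))]^(1/3) = [16·91.10/(π·7.10×10^7·0.8435)]^(1/3) = 0.01979 m.

19.8 mm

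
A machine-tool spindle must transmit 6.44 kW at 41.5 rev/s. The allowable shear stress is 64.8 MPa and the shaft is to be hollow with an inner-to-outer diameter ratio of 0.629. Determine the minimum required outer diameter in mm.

13.2 mm

ω = 2π·41.5 = 260.8 rad/s, so T = P/ω = 6.44×10³ / 260.8 = 24.70 N·m.
For a hollow shaft with d_i/d_o = 0.629: τ_max = 16T/(π d_o³ (1−k⁴)), so d_o = [16T/(π τ_allow (1−k⁴))]^(1/3) = [16·24.70/(π·6.48×10^7·0.8435)]^(1/3) = 0.01320 m.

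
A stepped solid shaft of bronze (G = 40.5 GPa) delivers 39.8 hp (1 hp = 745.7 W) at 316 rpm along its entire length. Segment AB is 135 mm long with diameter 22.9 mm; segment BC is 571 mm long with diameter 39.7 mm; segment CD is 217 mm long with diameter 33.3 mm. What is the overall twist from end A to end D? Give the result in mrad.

202 mrad

ω = 2π·316/60 = 33.09 rad/s, so T = P/ω = 39.8×745.7 / 33.09 = 896.9 N·m.
J_AB = π(0.0229)⁴/32 = 2.70×10^-8 m⁴; J_BC = π(0.0397)⁴/32 = 2.44×10^-7 m⁴; J_CD = π(0.0333)⁴/32 = 1.21×10^-7 m⁴.
θ = (T/G)·Σ L_i/J_i = (896.9/40.5×10⁹)·(0.135/2.70×10^-8 + 0.571/2.44×10^-7 + 0.217/1.21×10^-7) = 0.2024 rad.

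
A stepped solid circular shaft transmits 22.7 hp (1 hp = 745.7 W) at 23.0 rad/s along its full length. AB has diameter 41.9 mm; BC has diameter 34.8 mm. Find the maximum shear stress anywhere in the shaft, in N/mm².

88.9 N/mm²

ω = 23.0 rad/s, so T = P/ω = 22.7×745.7 / 23.00 = 736.0 N·m.
Under the same torque, τ_max = 16T/(πd³) is largest where d is smallest — segment BC (d = 34.8 mm).
τ_max = 16·736.0/(π·(0.0348)³) = 8.894×10^7 Pa.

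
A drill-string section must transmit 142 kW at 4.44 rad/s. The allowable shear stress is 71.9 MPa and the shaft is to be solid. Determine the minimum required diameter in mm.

131 mm

ω = 4.44 rad/s, so T = P/ω = 142×10³ / 4.440 = 31980 N·m.
For a solid shaft τ_max = 16T/(πd³), so d = (16T/(π τ_allow))^(1/3) = (16·31980/(π·7.19×10^7))^(1/3) = 0.1313 m.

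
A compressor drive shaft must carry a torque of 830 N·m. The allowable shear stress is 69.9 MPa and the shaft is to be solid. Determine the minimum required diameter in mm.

39.3 mm

For a solid shaft τ_max = 16T/(πd³), so d = (16T/(π τ_allow))^(1/3) = (16·830.0/(π·6.99×10^7))^(1/3) = 0.03925 m.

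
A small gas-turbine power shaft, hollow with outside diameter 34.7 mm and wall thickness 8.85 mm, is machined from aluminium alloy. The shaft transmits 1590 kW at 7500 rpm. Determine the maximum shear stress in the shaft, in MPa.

262 MPa

ω = 2π·7500/60 = 785.4 rad/s, so T = P/ω = 1590×10³ / 785.4 = 2024 N·m.
J = π(d_o⁴ − d_i⁴)/32 = π(0.0347⁴ − 0.0170⁴)/32 = 1.341×10^-7 m⁴.
τ_max = T·r/J = 2024 × 0.0174 / 1.341×10^-7 = 2.619×10^8 Pa.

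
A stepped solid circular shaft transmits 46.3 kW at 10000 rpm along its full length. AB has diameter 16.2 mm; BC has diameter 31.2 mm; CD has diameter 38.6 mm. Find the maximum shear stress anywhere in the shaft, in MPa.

ω = 2π·10000/60 = 1047 rad/s, so T = P/ω = 46.3×10³ / 1047 = 44.21 N·m.
Under the same torque, τ_max = 16T/(πd³) is largest where d is smallest — segment AB (d = 16.2 mm).
τ_max = 16·44.21/(π·(0.0162)³) = 5.296×10^7 Pa.

53.0 MPa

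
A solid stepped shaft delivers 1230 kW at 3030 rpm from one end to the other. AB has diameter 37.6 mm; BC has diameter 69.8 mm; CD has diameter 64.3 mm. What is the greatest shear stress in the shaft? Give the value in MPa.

371 MPa

ω = 2π·3030/60 = 317.3 rad/s, so T = P/ω = 1230×10³ / 317.3 = 3876 N·m.
Under the same torque, τ_max = 16T/(πd³) is largest where d is smallest — segment AB (d = 37.6 mm).
τ_max = 16·3876/(π·(0.0376)³) = 3.714×10^8 Pa.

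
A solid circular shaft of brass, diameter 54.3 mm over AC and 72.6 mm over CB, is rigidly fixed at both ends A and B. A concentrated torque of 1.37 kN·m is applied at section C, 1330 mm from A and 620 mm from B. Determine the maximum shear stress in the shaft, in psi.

2310 psi

Compatibility: T_A·a/J_AC = T_B·b/J_CB with T_A + T_B = T₀.
J_AC = 8.53×10^-7 m⁴, J_CB = 2.73×10^-6 m⁴, so T_A = T₀·(J_AC/a)/((J_AC/a)+(J_CB/b)) = 174.4 N·m, T_B = 1196 N·m.
τ in each portion: τ_AC = 5.55×10^6 Pa, τ_CB = 1.59×10^7 Pa; maximum is in CB.
τ_max = T_CB·r/J = 1196·0.0363/2.73×10^-6 = 1.591×10^7 Pa.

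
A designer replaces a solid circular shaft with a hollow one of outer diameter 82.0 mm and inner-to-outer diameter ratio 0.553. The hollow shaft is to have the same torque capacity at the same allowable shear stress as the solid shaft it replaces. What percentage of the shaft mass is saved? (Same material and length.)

Equal τ_max and T ⇒ the solid shaft needs d_s³ = d_o³(1−k⁴), so d_s = 82.0·(1−0.553⁴)^(1/3) = 79.36 mm.
Area ratio A_h/A_s = d_o²(1−k²)/d_s² = (1−k²)/(1−k⁴)^(2/3) = 0.7412.
Mass saving = 1 − 0.7412 = 25.9 %.

25.9 %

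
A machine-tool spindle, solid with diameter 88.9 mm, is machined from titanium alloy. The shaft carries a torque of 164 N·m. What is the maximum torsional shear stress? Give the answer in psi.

J = πd⁴/32 = π(0.0889)⁴/32 = 6.132×10^-6 m⁴.
τ_max = T·r/J = 164.0 × 0.0445 / 6.132×10^-6 = 1.189×10^6 Pa.

172 psi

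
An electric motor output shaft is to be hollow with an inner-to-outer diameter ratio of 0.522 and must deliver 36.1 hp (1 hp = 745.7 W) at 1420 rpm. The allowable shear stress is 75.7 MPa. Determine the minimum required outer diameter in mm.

ω = 2π·1420/60 = 148.7 rad/s, so T = P/ω = 36.1×745.7 / 148.7 = 181.0 N·m.
For a hollow shaft with d_i/d_o = 0.522: τ_max = 16T/(π d_o³ (1−k⁴)), so d_o = [16T/(π τ_allow (1−k⁴))]^(1/3) = [16·181.0/(π·7.57×10^7·0.9258)]^(1/3) = 0.02361 m.

23.6 mm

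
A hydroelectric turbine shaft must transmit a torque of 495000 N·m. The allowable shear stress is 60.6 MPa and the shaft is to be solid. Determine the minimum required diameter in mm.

346 mm

For a solid shaft τ_max = 16T/(πd³), so d = (16T/(π τ_allow))^(1/3) = (16·495000/(π·6.06×10^7))^(1/3) = 0.3465 m.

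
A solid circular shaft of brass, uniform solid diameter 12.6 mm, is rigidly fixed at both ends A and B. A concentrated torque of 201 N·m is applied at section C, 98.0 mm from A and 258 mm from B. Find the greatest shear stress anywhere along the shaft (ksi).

53.8 ksi

With uniform GJ and both ends fixed, compatibility θ_AC = θ_CB gives T_A·a = T_B·b, together with T_A + T_B = T₀.
T_A = T₀·b/(a+b) = 201.0·258/356.0 = 145.7 N·m; T_B = 55.33 N·m.
τ in each portion: τ_AC = 3.71×10^8 Pa, τ_CB = 1.41×10^8 Pa; maximum is in AC.
τ_max = T_AC·r/J = 145.7·0.00630/2.47×10^-9 = 3.709×10^8 Pa.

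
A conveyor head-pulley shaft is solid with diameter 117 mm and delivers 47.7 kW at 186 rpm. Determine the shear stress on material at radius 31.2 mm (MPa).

4.15 MPa

ω = 2π·186/60 = 19.48 rad/s, so T = P/ω = 47.7×10³ / 19.48 = 2449 N·m.
J = πd⁴/32 = π(0.117)⁴/32 = 1.840×10^-5 m⁴.
Shear stress varies linearly with radius: τ = T·r/J = 2449 × 0.0312 / 1.840×10^-5 = 4.153×10^6 Pa.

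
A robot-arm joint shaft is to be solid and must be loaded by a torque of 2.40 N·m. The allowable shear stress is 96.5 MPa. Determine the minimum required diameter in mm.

5.02 mm

For a solid shaft τ_max = 16T/(πd³), so d = (16T/(π τ_allow))^(1/3) = (16·2.400/(π·9.65×10^7))^(1/3) = 0.005022 m.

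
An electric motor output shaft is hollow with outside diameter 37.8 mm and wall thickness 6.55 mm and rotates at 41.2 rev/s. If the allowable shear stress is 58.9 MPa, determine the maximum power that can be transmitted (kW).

J = π(d_o⁴ − d_i⁴)/32 = π(0.0378⁴ − 0.0247⁴)/32 = 1.639×10^-7 m⁴.
T_max = τ_allow·J/r = 5.89×10^7 × 1.639×10^-7 / 0.0189 = 510.7 N·m.
ω = 2π·41.2 = 258.9 rad/s, so P_max = T_max·ω = 1.322×10^5 W.

132 kW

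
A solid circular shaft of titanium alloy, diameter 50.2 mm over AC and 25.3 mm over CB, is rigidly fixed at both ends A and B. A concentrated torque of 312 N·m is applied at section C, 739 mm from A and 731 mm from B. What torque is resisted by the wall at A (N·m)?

293 N·m

Compatibility: T_A·a/J_AC = T_B·b/J_CB with T_A + T_B = T₀.
J_AC = 6.23×10^-7 m⁴, J_CB = 4.02×10^-8 m⁴, so T_A = T₀·(J_AC/a)/((J_AC/a)+(J_CB/b)) = 292.9 N·m, T_B = 19.10 N·m.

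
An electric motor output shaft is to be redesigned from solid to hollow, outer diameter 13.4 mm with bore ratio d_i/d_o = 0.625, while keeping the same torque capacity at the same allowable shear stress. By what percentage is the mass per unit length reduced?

32.0 %

Equal τ_max and T ⇒ the solid shaft needs d_s³ = d_o³(1−k⁴), so d_s = 13.4·(1−0.625⁴)^(1/3) = 12.68 mm.
Area ratio A_h/A_s = d_o²(1−k²)/d_s² = (1−k²)/(1−k⁴)^(2/3) = 0.6805.
Mass saving = 1 − 0.6805 = 32.0 %.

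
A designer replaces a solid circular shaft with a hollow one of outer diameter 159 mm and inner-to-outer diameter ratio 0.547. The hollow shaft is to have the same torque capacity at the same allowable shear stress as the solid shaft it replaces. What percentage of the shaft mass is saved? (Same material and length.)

25.4 %

Equal τ_max and T ⇒ the solid shaft needs d_s³ = d_o³(1−k⁴), so d_s = 159·(1−0.547⁴)^(1/3) = 154.1 mm.
Area ratio A_h/A_s = d_o²(1−k²)/d_s² = (1−k²)/(1−k⁴)^(2/3) = 0.7460.
Mass saving = 1 − 0.7460 = 25.4 %.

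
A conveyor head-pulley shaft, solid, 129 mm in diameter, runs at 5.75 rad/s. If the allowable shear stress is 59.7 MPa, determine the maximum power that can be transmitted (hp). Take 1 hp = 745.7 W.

194 hp

J = πd⁴/32 = π(0.129)⁴/32 = 2.719×10^-5 m⁴.
T_max = τ_allow·J/r = 5.97×10^7 × 2.719×10^-5 / 0.0645 = 25160 N·m.
ω = 5.75 rad/s, so P_max = T_max·ω = 1.447×10^5 W.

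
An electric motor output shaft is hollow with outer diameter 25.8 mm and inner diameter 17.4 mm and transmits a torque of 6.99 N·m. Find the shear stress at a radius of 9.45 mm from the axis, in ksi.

J = π(d_o⁴ − d_i⁴)/32 = π(0.0258⁴ − 0.0174⁴)/32 = 3.450×10^-8 m⁴.
Shear stress varies linearly with radius: τ = T·r/J = 6.990 × 0.00945 / 3.450×10^-8 = 1.915×10^6 Pa.

0.278 ksi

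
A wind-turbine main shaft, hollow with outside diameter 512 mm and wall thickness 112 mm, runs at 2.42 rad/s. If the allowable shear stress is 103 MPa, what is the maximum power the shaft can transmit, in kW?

J = π(d_o⁴ − d_i⁴)/32 = π(0.512⁴ − 0.288⁴)/32 = 6.071×10^-3 m⁴.
T_max = τ_allow·J/r = 1.03×10^8 × 6.071×10^-3 / 0.256 = 2.443e6 N·m.
ω = 2.42 rad/s, so P_max = T_max·ω = 5.911×10^6 W.

5910 kW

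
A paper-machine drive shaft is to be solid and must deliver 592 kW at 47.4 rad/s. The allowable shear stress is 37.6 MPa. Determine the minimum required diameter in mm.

ω = 47.4 rad/s, so T = P/ω = 592×10³ / 47.40 = 12490 N·m.
For a solid shaft τ_max = 16T/(πd³), so d = (16T/(π τ_allow))^(1/3) = (16·12490/(π·3.76×10^7))^(1/3) = 0.1192 m.

119 mm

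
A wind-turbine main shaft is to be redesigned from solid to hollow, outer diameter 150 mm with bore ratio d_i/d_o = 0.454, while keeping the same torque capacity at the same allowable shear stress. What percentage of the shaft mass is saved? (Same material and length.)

Equal τ_max and T ⇒ the solid shaft needs d_s³ = d_o³(1−k⁴), so d_s = 150·(1−0.454⁴)^(1/3) = 147.8 mm.
Area ratio A_h/A_s = d_o²(1−k²)/d_s² = (1−k²)/(1−k⁴)^(2/3) = 0.8172.
Mass saving = 1 − 0.8172 = 18.3 %.

18.3 %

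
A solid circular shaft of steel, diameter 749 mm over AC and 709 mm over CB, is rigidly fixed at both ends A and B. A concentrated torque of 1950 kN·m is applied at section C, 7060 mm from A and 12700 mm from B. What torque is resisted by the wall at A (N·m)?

1.35e6 N·m

Compatibility: T_A·a/J_AC = T_B·b/J_CB with T_A + T_B = T₀.
J_AC = 0.0309 m⁴, J_CB = 0.0248 m⁴, so T_A = T₀·(J_AC/a)/((J_AC/a)+(J_CB/b)) = 1.348e6 N·m, T_B = 601800 N·m.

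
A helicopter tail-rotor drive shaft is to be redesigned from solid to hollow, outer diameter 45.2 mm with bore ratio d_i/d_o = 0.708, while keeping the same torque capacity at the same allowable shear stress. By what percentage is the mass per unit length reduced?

39.5 %

Equal τ_max and T ⇒ the solid shaft needs d_s³ = d_o³(1−k⁴), so d_s = 45.2·(1−0.708⁴)^(1/3) = 41.04 mm.
Area ratio A_h/A_s = d_o²(1−k²)/d_s² = (1−k²)/(1−k⁴)^(2/3) = 0.6049.
Mass saving = 1 − 0.6049 = 39.5 %.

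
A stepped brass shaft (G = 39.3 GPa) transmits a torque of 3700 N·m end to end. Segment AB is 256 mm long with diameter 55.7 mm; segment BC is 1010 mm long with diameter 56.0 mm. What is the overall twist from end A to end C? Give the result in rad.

J_AB = π(0.0557)⁴/32 = 9.45×10^-7 m⁴; J_BC = π(0.0560)⁴/32 = 9.65×10^-7 m⁴.
θ = (T/G)·Σ L_i/J_i = (3700/39.3×10⁹)·(0.256/9.45×10^-7 + 1.01/9.65×10^-7) = 0.1240 rad.

0.124 rad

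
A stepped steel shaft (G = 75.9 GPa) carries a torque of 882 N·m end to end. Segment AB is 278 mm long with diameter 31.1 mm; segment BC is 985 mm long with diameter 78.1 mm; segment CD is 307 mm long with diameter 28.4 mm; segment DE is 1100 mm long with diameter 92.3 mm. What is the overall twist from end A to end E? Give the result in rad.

0.0960 rad

J_AB = π(0.0311)⁴/32 = 9.18×10^-8 m⁴; J_BC = π(0.0781)⁴/32 = 3.65×10^-6 m⁴; J_CD = π(0.0284)⁴/32 = 6.39×10^-8 m⁴; J_DE = π(0.0923)⁴/32 = 7.13×10^-6 m⁴.
θ = (T/G)·Σ L_i/J_i = (882.0/75.9×10⁹)·(0.278/9.18×10^-8 + 0.985/3.65×10^-6 + 0.307/6.39×10^-8 + 1.10/7.13×10^-6) = 0.09596 rad.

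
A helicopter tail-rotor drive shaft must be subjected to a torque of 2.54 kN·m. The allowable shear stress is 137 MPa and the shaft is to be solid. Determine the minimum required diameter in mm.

45.5 mm

For a solid shaft τ_max = 16T/(πd³), so d = (16T/(π τ_allow))^(1/3) = (16·2540/(π·1.37×10^8))^(1/3) = 0.04554 m.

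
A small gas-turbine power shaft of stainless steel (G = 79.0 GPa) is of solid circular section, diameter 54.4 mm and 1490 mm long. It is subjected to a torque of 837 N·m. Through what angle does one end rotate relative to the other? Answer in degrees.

1.05°

J = πd⁴/32 = π(0.0544)⁴/32 = 8.598×10^-7 m⁴.
θ = T·L/(G·J) = 837.0 × 1.49 / (79.0×10⁹ × 8.598×10^-7) = 0.01836 rad.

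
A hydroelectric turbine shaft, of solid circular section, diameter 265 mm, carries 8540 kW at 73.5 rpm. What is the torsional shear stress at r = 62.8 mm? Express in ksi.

20.9 ksi

ω = 2π·73.5/60 = 7.697 rad/s, so T = P/ω = 8540×10³ / 7.697 = 1.110e6 N·m.
J = πd⁴/32 = π(0.265)⁴/32 = 4.842×10^-4 m⁴.
Shear stress varies linearly with radius: τ = T·r/J = 1.110e6 × 0.0628 / 4.842×10^-4 = 1.439×10^8 Pa.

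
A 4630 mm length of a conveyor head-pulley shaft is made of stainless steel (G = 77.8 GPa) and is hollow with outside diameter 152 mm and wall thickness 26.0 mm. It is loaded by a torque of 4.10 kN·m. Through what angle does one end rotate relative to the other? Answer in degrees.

J = π(d_o⁴ − d_i⁴)/32 = π(0.152⁴ − 0.100⁴)/32 = 4.259×10^-5 m⁴.
θ = T·L/(G·J) = 4100 × 4.63 / (77.8×10⁹ × 4.259×10^-5) = 5.729×10^-3 rad.

0.328°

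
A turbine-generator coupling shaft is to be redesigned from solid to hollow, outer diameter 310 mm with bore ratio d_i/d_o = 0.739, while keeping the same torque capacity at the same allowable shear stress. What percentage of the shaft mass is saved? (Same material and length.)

42.5 %

Equal τ_max and T ⇒ the solid shaft needs d_s³ = d_o³(1−k⁴), so d_s = 310·(1−0.739⁴)^(1/3) = 275.5 mm.
Area ratio A_h/A_s = d_o²(1−k²)/d_s² = (1−k²)/(1−k⁴)^(2/3) = 0.5748.
Mass saving = 1 − 0.5748 = 42.5 %.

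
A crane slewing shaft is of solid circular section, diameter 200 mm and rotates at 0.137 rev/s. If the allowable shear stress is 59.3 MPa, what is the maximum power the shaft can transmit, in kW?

80.2 kW

J = πd⁴/32 = π(0.200)⁴/32 = 1.571×10^-4 m⁴.
T_max = τ_allow·J/r = 5.93×10^7 × 1.571×10^-4 / 0.100 = 93150 N·m.
ω = 2π·0.137 = 0.8608 rad/s, so P_max = T_max·ω = 8.018×10^4 W.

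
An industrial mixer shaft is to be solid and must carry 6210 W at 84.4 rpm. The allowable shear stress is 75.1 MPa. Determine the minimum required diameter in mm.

ω = 2π·84.4/60 = 8.838 rad/s, so T = P/ω = 6210 / 8.838 = 702.6 N·m.
For a solid shaft τ_max = 16T/(πd³), so d = (16T/(π τ_allow))^(1/3) = (16·702.6/(π·7.51×10^7))^(1/3) = 0.03625 m.

36.3 mm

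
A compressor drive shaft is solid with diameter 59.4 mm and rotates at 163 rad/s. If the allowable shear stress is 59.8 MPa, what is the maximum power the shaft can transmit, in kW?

J = πd⁴/32 = π(0.0594)⁴/32 = 1.222×10^-6 m⁴.
T_max = τ_allow·J/r = 5.98×10^7 × 1.222×10^-6 / 0.0297 = 2461 N·m.
ω = 163 rad/s, so P_max = T_max·ω = 4.011×10^5 W.

401 kW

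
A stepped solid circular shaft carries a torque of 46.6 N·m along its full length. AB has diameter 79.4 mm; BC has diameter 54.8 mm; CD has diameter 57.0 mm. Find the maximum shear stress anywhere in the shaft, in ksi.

0.209 ksi

Under the same torque, τ_max = 16T/(πd³) is largest where d is smallest — segment BC (d = 54.8 mm).
τ_max = 16·46.60/(π·(0.0548)³) = 1.442×10^6 Pa.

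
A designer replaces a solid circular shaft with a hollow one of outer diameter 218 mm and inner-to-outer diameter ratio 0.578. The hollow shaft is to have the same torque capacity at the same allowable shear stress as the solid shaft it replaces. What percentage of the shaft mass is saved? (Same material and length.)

Equal τ_max and T ⇒ the solid shaft needs d_s³ = d_o³(1−k⁴), so d_s = 218·(1−0.578⁴)^(1/3) = 209.6 mm.
Area ratio A_h/A_s = d_o²(1−k²)/d_s² = (1−k²)/(1−k⁴)^(2/3) = 0.7206.
Mass saving = 1 − 0.7206 = 27.9 %.

27.9 %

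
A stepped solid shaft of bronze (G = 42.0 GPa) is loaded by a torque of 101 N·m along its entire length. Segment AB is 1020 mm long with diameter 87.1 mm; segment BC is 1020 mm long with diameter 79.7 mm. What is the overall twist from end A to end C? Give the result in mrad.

1.05 mrad

J_AB = π(0.0871)⁴/32 = 5.65×10^-6 m⁴; J_BC = π(0.0797)⁴/32 = 3.96×10^-6 m⁴.
θ = (T/G)·Σ L_i/J_i = (101.0/42.0×10⁹)·(1.02/5.65×10^-6 + 1.02/3.96×10^-6) = 1.053×10^-3 rad.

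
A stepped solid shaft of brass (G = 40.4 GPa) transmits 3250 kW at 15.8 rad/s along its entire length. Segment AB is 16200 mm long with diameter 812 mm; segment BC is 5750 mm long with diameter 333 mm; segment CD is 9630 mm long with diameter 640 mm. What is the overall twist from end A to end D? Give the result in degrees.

ω = 15.8 rad/s, so T = P/ω = 3250×10³ / 15.80 = 205700 N·m.
J_AB = π(0.812)⁴/32 = 0.0427 m⁴; J_BC = π(0.333)⁴/32 = 1.21×10^-3 m⁴; J_CD = π(0.640)⁴/32 = 0.0165 m⁴.
θ = (T/G)·Σ L_i/J_i = (205700/40.4×10⁹)·(16.2/0.0427 + 5.75/1.21×10^-3 + 9.63/0.0165) = 0.02916 rad.

1.67°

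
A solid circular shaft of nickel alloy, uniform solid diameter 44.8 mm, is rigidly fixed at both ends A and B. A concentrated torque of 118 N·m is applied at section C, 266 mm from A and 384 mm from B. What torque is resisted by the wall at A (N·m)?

With uniform GJ and both ends fixed, compatibility θ_AC = θ_CB gives T_A·a = T_B·b, together with T_A + T_B = T₀.
T_A = T₀·b/(a+b) = 118.0·384/650.0 = 69.71 N·m; T_B = 48.29 N·m.

69.7 N·m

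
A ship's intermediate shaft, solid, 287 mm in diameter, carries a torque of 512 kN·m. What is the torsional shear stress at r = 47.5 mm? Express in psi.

5300 psi

J = πd⁴/32 = π(0.287)⁴/32 = 6.661×10^-4 m⁴.
Shear stress varies linearly with radius: τ = T·r/J = 512000 × 0.0475 / 6.661×10^-4 = 3.651×10^7 Pa.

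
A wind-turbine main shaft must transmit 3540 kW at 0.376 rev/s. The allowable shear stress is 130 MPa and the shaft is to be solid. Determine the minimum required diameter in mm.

ω = 2π·0.376 = 2.362 rad/s, so T = P/ω = 3540×10³ / 2.362 = 1.498e6 N·m.
For a solid shaft τ_max = 16T/(πd³), so d = (16T/(π τ_allow))^(1/3) = (16·1.498e6/(π·1.30×10^8))^(1/3) = 0.3886 m.

389 mm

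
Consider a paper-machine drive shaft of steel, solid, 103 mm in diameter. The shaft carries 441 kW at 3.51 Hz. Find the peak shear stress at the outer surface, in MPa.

ω = 2π·3.51 = 22.05 rad/s, so T = P/ω = 441×10³ / 22.05 = 20000 N·m.
J = πd⁴/32 = π(0.103)⁴/32 = 1.105×10^-5 m⁴.
τ_max = T·r/J = 20000 × 0.0515 / 1.105×10^-5 = 9.320×10^7 Pa.

93.2 MPa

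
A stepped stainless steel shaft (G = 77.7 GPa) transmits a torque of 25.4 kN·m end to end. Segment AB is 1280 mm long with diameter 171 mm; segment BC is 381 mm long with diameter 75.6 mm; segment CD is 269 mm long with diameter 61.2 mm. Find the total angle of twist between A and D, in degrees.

6.17°

J_AB = π(0.171)⁴/32 = 8.39×10^-5 m⁴; J_BC = π(0.0756)⁴/32 = 3.21×10^-6 m⁴; J_CD = π(0.0612)⁴/32 = 1.38×10^-6 m⁴.
θ = (T/G)·Σ L_i/J_i = (25400/77.7×10⁹)·(1.28/8.39×10^-5 + 0.381/3.21×10^-6 + 0.269/1.38×10^-6) = 0.1077 rad.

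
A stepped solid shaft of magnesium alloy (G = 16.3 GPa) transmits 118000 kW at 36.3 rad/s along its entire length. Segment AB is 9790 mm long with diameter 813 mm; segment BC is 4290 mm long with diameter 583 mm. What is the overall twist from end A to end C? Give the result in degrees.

ω = 36.3 rad/s, so T = P/ω = 118000×10³ / 36.30 = 3.251e6 N·m.
J_AB = π(0.813)⁴/32 = 0.0429 m⁴; J_BC = π(0.583)⁴/32 = 0.0113 m⁴.
θ = (T/G)·Σ L_i/J_i = (3.251e6/16.3×10⁹)·(9.79/0.0429 + 4.29/0.0113) = 0.1210 rad.

6.93°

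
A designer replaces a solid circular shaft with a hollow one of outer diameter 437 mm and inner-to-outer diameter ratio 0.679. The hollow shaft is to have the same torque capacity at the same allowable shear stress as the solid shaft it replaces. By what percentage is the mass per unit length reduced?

36.8 %

Equal τ_max and T ⇒ the solid shaft needs d_s³ = d_o³(1−k⁴), so d_s = 437·(1−0.679⁴)^(1/3) = 403.5 mm.
Area ratio A_h/A_s = d_o²(1−k²)/d_s² = (1−k²)/(1−k⁴)^(2/3) = 0.6320.
Mass saving = 1 − 0.6320 = 36.8 %.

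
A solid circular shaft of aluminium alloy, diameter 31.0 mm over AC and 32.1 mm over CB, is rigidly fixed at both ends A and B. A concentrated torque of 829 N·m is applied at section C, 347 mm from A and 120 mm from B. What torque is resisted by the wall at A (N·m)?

192 N·m

Compatibility: T_A·a/J_AC = T_B·b/J_CB with T_A + T_B = T₀.
J_AC = 9.07×10^-8 m⁴, J_CB = 1.04×10^-7 m⁴, so T_A = T₀·(J_AC/a)/((J_AC/a)+(J_CB/b)) = 191.7 N·m, T_B = 637.3 N·m.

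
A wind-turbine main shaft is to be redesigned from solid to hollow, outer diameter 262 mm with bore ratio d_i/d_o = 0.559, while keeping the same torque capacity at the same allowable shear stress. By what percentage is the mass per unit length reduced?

26.4 %

Equal τ_max and T ⇒ the solid shaft needs d_s³ = d_o³(1−k⁴), so d_s = 262·(1−0.559⁴)^(1/3) = 253.2 mm.
Area ratio A_h/A_s = d_o²(1−k²)/d_s² = (1−k²)/(1−k⁴)^(2/3) = 0.7363.
Mass saving = 1 − 0.7363 = 26.4 %.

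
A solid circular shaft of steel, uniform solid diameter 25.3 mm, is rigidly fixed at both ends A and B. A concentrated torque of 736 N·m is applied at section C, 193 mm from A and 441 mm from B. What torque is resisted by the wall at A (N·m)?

With uniform GJ and both ends fixed, compatibility θ_AC = θ_CB gives T_A·a = T_B·b, together with T_A + T_B = T₀.
T_A = T₀·b/(a+b) = 736.0·441/634.0 = 511.9 N·m; T_B = 224.1 N·m.

512 N·m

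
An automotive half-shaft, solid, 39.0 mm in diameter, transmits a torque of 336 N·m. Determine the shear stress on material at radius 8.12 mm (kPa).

J = πd⁴/32 = π(0.0390)⁴/32 = 2.271×10^-7 m⁴.
Shear stress varies linearly with radius: τ = T·r/J = 336.0 × 0.00812 / 2.271×10^-7 = 1.201×10^7 Pa.

12000 kPa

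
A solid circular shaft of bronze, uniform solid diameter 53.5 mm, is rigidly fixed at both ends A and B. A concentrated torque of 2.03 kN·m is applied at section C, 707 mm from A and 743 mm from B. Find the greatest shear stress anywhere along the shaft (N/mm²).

With uniform GJ and both ends fixed, compatibility θ_AC = θ_CB gives T_A·a = T_B·b, together with T_A + T_B = T₀.
T_A = T₀·b/(a+b) = 2030·743/1450 = 1040 N·m; T_B = 989.8 N·m.
τ in each portion: τ_AC = 3.46×10^7 Pa, τ_CB = 3.29×10^7 Pa; maximum is in AC.
τ_max = T_AC·r/J = 1040·0.0267/8.04×10^-7 = 3.460×10^7 Pa.

34.6 N/mm²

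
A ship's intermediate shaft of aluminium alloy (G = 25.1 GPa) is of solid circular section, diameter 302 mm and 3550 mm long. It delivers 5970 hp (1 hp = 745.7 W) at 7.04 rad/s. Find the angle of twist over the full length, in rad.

ω = 7.04 rad/s, so T = P/ω = 5970×745.7 / 7.040 = 632400 N·m.
J = πd⁴/32 = π(0.302)⁴/32 = 8.166×10^-4 m⁴.
θ = T·L/(G·J) = 632400 × 3.55 / (25.1×10⁹ × 8.166×10^-4) = 0.1095 rad.

0.110 rad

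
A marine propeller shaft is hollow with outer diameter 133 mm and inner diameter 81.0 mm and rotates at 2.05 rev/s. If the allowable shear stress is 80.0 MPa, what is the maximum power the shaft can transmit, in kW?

411 kW

J = π(d_o⁴ − d_i⁴)/32 = π(0.133⁴ − 0.0810⁴)/32 = 2.649×10^-5 m⁴.
T_max = τ_allow·J/r = 8.00×10^7 × 2.649×10^-5 / 0.0665 = 31870 N·m.
ω = 2π·2.05 = 12.88 rad/s, so P_max = T_max·ω = 4.105×10^5 W.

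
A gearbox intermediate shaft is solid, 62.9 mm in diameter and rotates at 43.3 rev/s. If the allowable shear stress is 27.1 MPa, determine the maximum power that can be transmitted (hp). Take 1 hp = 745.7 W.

483 hp

J = πd⁴/32 = π(0.0629)⁴/32 = 1.537×10^-6 m⁴.
T_max = τ_allow·J/r = 2.71×10^7 × 1.537×10^-6 / 0.0314 = 1324 N·m.
ω = 2π·43.3 = 272.1 rad/s, so P_max = T_max·ω = 3.603×10^5 W.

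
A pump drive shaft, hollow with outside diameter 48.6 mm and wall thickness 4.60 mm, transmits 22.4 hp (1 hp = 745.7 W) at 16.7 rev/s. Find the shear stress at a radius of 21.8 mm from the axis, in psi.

ω = 2π·16.7 = 104.9 rad/s, so T = P/ω = 22.4×745.7 / 104.9 = 159.2 N·m.
J = π(d_o⁴ − d_i⁴)/32 = π(0.0486⁴ − 0.0394⁴)/32 = 3.111×10^-7 m⁴.
Shear stress varies linearly with radius: τ = T·r/J = 159.2 × 0.0218 / 3.111×10^-7 = 1.115×10^7 Pa.

1620 psi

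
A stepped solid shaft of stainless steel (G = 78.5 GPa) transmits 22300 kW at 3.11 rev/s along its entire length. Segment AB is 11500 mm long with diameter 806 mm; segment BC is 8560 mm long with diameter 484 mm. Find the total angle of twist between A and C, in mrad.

ω = 2π·3.11 = 19.54 rad/s, so T = P/ω = 22300×10³ / 19.54 = 1.141e6 N·m.
J_AB = π(0.806)⁴/32 = 0.0414 m⁴; J_BC = π(0.484)⁴/32 = 5.39×10^-3 m⁴.
θ = (T/G)·Σ L_i/J_i = (1.141e6/78.5×10⁹)·(11.5/0.0414 + 8.56/5.39×10^-3) = 0.02713 rad.

27.1 mrad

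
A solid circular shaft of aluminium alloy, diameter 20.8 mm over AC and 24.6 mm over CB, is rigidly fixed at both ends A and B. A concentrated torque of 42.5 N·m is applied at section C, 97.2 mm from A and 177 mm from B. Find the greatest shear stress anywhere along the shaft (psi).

1680 psi

Compatibility: T_A·a/J_AC = T_B·b/J_CB with T_A + T_B = T₀.
J_AC = 1.84×10^-8 m⁴, J_CB = 3.60×10^-8 m⁴, so T_A = T₀·(J_AC/a)/((J_AC/a)+(J_CB/b)) = 20.49 N·m, T_B = 22.01 N·m.
τ in each portion: τ_AC = 1.16×10^7 Pa, τ_CB = 7.53×10^6 Pa; maximum is in AC.
τ_max = T_AC·r/J = 20.49·0.0104/1.84×10^-8 = 1.159×10^7 Pa.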